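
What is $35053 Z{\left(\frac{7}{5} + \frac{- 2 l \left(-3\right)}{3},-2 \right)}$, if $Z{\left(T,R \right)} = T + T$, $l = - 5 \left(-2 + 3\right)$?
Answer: $- \frac{3014558}{5} \approx -6.0291 \cdot 10^{5}$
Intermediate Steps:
$l = -5$ ($l = \left(-5\right) 1 = -5$)
$Z{\left(T,R \right)} = 2 T$
$35053 Z{\left(\frac{7}{5} + \frac{- 2 l \left(-3\right)}{3},-2 \right)} = 35053 \cdot 2 \left(\frac{7}{5} + \frac{\left(-2\right) \left(-5\right) \left(-3\right)}{3}\right) = 35053 \cdot 2 \left(7 \cdot \frac{1}{5} + 10 \left(-3\right) \frac{1}{3}\right) = 35053 \cdot 2 \left(\frac{7}{5} - 10\right) = 35053 \cdot 2 \left(- \frac{43}{5}\right) = 35053 \left(- \frac{86}{5}\right) = - \frac{3014558}{5}$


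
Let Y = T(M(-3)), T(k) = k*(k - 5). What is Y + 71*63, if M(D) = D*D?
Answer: 4509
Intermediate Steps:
M(D) = D**2
T(k) = k*(-5 + k)
Y = 36 (Y = (-3)**2*(-5 + (-3)**2) = 9*(-5 + 9) = 9*4 = 36)
Y + 71*63 = 36 + 71*63 = 36 + 4473 = 4509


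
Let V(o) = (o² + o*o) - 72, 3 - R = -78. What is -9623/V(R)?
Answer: -9623/13050 ≈ -0.73739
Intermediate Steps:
R = 81 (R = 3 - 1*(-78) = 3 + 78 = 81)
V(o) = -72 + 2*o² (V(o) = (o² + o²) - 72 = 2*o² - 72 = -72 + 2*o²)
-9623/V(R) = -9623/(-72 + 2*81²) = -9623/(-72 + 2*6561) = -9623/(-72 + 13122) = -9623/13050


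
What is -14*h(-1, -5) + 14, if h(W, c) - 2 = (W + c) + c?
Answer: 140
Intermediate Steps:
h(W, c) = 2 + W + 2*c (h(W, c) = 2 + ((W + c) + c) = 2 + (W + 2*c) = 2 + W + 2*c)
-14*h(-1, -5) + 14 = -14*(2 - 1 + 2*(-5)) + 14 = -14*(2 - 1 - 10) + 14 = -14*(-9) + 14 = 126 + 14 = 140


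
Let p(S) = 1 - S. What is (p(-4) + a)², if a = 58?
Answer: 3969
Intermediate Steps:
(p(-4) + a)² = ((1 - 1*(-4)) + 58)² = ((1 + 4) + 58)² = (5 + 58)² = 63² = 3969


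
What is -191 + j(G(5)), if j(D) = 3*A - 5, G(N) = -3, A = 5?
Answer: -181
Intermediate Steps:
j(D) = 10 (j(D) = 3*5 - 5 = 15 - 5 = 10)
-191 + j(G(5)) = -191 + 10 = -181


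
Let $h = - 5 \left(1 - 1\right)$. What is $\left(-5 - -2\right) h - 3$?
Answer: $-3$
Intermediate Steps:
$h = 0$ ($h = \left(-5\right) 0 = 0$)
$\left(-5 - -2\right) h - 3 = \left(-5 - -2\right) 0 - 3 = \left(-5 + 2\right) 0 - 3 = \left(-3\right) 0 - 3 = 0 - 3 = -3$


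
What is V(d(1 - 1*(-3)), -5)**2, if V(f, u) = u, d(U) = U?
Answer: 25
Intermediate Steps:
V(d(1 - 1*(-3)), -5)**2 = (-5)**2 = 25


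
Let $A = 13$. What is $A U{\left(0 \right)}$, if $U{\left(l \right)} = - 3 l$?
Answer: $0$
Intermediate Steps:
$A U{\left(0 \right)} = 13 \left(\left(-3\right) 0\right) = 13 \cdot 0 = 0$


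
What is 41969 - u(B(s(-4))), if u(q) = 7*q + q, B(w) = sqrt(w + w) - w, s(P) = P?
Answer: 41937 - 16*I*sqrt(2) ≈ 41937.0 - 22.627*I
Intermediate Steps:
B(w) = -w + sqrt(2)*sqrt(w) (B(w) = sqrt(2*w) - w = sqrt(2)*sqrt(w) - w = -w + sqrt(2)*sqrt(w))
u(q) = 8*q
41969 - u(B(s(-4))) = 41969 - 8*(-1*(-4) + sqrt(2)*sqrt(-4)) = 41969 - 8*(4 + sqrt(2)*(2*I)) = 41969 - 8*(4 + 2*I*sqrt(2)) = 41969 - (32 + 16*I*sqrt(2)) = 41969 + (-32 - 16*I*sqrt(2)) = 41937 - 16*I*sqrt(2)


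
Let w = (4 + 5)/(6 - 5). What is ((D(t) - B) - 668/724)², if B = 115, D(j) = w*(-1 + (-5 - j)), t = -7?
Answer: 374538609/32761 ≈ 11432.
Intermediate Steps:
w = 9 (w = 9/1 = 9*1 = 9)
D(j) = -54 - 9*j (D(j) = 9*(-1 + (-5 - j)) = 9*(-6 - j) = -54 - 9*j)
((D(t) - B) - 668/724)² = (((-54 - 9*(-7)) - 1*115) - 668/724)² = (((-54 + 63) - 115) - 668*1/724)² = ((9 - 115) - 167/181)² = (-106 - 167/181)² = (-19353/181)² = 374538609/32761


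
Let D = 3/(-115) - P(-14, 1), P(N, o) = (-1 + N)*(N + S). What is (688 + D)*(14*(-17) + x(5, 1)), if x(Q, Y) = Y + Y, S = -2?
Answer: -12158012/115 ≈ -1.0572e+5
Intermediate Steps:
x(Q, Y) = 2*Y
P(N, o) = (-1 + N)*(-2 + N) (P(N, o) = (-1 + N)*(N - 2) = (-1 + N)*(-2 + N))
D = -27603/115 (D = 3/(-115) - (2 + (-14)² - 3*(-14)) = 3*(-1/115) - (2 + 196 + 42) = -3/115 - 1*240 = -3/115 - 240 = -27603/115 ≈ -240.03)
(688 + D)*(14*(-17) + x(5, 1)) = (688 - 27603/115)*(14*(-17) + 2*1) = 51517*(-238 + 2)/115 = (51517/115)*(-236) = -12158012/115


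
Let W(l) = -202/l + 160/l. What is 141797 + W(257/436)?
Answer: 36423517/257 ≈ 1.4173e+5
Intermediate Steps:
W(l) = -42/l
141797 + W(257/436) = 141797 - 42/(257/436) = 141797 - 42/(257*(1/436)) = 141797 - 42/257/436 = 141797 - 42*436/257 = 141797 - 18312/257 = 36423517/257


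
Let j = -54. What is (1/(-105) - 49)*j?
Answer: 92628/35 ≈ 2646.5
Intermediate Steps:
(1/(-105) - 49)*j = (1/(-105) - 49)*(-54) = (-1/105 - 49)*(-54) = -5146/105*(-54) = 92628/35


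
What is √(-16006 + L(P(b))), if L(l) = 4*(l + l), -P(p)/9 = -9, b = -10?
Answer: I*√15358 ≈ 123.93*I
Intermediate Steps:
P(p) = 81 (P(p) = -9*(-9) = 81)
L(l) = 8*l (L(l) = 4*(2*l) = 8*l)
√(-16006 + L(P(b))) = √(-16006 + 8*81) = √(-16006 + 648) = √(-15358) = I*√15358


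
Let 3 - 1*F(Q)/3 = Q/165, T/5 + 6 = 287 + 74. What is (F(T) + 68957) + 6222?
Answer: 826713/11 ≈ 75156.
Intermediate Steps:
T = 1775 (T = -30 + 5*(287 + 74) = -30 + 5*361 = -30 + 1805 = 1775)
F(Q) = 9 - Q/55 (F(Q) = 9 - 3*Q/165 = 9 - Q/55)
(F(T) + 68957) + 6222 = ((9 - 1/55*1775) + 68957) + 6222 = ((9 - 355/11) + 68957) + 6222 = (-256/11 + 68957) + 6222 = 758271/11 + 6222 = 826713/11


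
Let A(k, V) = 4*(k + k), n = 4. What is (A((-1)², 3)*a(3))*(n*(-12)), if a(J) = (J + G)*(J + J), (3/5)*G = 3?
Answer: -18432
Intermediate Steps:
G = 5 (G = (5/3)*3 = 5)
a(J) = 2*J*(5 + J) (a(J) = (J + 5)*(J + J) = (5 + J)*(2*J) = 2*J*(5 + J))
A(k, V) = 8*k (A(k, V) = 4*(2*k) = 8*k)
(A((-1)², 3)*a(3))*(n*(-12)) = ((8*(-1)²)*(2*3*(5 + 3)))*(4*(-12)) = ((8*1)*(2*3*8))*(-48) = (8*48)*(-48) = 384*(-48) = -18432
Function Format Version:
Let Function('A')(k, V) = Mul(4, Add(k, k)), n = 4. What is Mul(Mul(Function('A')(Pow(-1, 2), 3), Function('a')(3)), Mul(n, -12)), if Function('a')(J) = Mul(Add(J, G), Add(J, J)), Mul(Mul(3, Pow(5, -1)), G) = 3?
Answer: -18432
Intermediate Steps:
G = 5 (G = Mul(Rational(5, 3), 3) = 5)
Function('a')(J) = Mul(2, J, Add(5, J)) (Function('a')(J) = Mul(Add(J, 5), Add(J, J)) = Mul(Add(5, J), Mul(2, J)) = Mul(2, J, Add(5, J)))
Function('A')(k, V) = Mul(8, k) (Function('A')(k, V) = Mul(4, Mul(2, k)) = Mul(8, k))
Mul(Mul(Function('A')(Pow(-1, 2), 3), Function('a')(3)), Mul(n, -12)) = Mul(Mul(Mul(8, Pow(-1, 2)), Mul(2, 3, Add(5, 3))), Mul(4, -12)) = Mul(Mul(Mul(8, 1), Mul(2, 3, 8)), -48) = Mul(Mul(8, 48), -48) = Mul(384, -48) = -18432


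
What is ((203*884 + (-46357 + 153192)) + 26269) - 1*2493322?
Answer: -2180766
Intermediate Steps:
((203*884 + (-46357 + 153192)) + 26269) - 1*2493322 = ((179452 + 106835) + 26269) - 2493322 = (286287 + 26269) - 2493322 = 312556 - 2493322 = -2180766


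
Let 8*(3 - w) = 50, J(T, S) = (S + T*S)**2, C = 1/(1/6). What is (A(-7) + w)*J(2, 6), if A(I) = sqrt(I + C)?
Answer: -1053 + 324*I ≈ -1053.0 + 324.0*I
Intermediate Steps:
C = 6 (C = 1/(1/6) = 6)
J(T, S) = (S + S*T)**2
w = -13/4 (w = 3 - 1/8*50 = 3 - 25/4 = -13/4 ≈ -3.2500)
A(I) = sqrt(6 + I) (A(I) = sqrt(I + 6) = sqrt(6 + I))
(A(-7) + w)*J(2, 6) = (sqrt(6 - 7) - 13/4)*(6**2*(1 + 2)**2) = (sqrt(-1) - 13/4)*(36*3**2) = (I - 13/4)*(36*9) = (-13/4 + I)*324 = -1053 + 324*I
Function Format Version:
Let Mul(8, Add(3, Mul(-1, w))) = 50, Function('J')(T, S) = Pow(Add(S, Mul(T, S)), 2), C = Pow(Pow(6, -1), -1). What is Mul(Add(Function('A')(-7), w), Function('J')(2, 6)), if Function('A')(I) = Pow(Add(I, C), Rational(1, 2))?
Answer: Add(-1053, Mul(324, I)) ≈ Add(-1053.0, Mul(324.00, I))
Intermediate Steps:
C = 6 (C = Pow(Rational(1, 6), -1) = 6)
Function('J')(T, S) = Pow(Add(S, Mul(S, T)), 2)
w = Rational(-13, 4) (w = Add(3, Mul(Rational(-1, 8), 50)) = Add(3, Rational(-25, 4)) = Rational(-13, 4) ≈ -3.2500)
Function('A')(I) = Pow(Add(6, I), Rational(1, 2)) (Function('A')(I) = Pow(Add(I, 6), Rational(1, 2)) = Pow(Add(6, I), Rational(1, 2)))
Mul(Add(Function('A')(-7), w), Function('J')(2, 6)) = Mul(Add(Pow(Add(6, -7), Rational(1, 2)), Rational(-13, 4)), Mul(Pow(6, 2), Pow(Add(1, 2), 2))) = Mul(Add(Pow(-1, Rational(1, 2)), Rational(-13, 4)), Mul(36, Pow(3, 2))) = Mul(Add(I, Rational(-13, 4)), Mul(36, 9)) = Mul(Add(Rational(-13, 4), I), 324) = Add(-1053, Mul(324, I))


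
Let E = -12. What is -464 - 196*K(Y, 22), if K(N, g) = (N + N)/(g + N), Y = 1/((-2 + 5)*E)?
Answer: -52376/113 ≈ -463.50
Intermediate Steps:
Y = -1/36 (Y = 1/((-2 + 5)*(-12)) = -1/12/3 = (⅓)*(-1/12) = -1/36 ≈ -0.027778)
K(N, g) = 2*N/(N + g) (K(N, g) = (2*N)/(N + g) = 2*N/(N + g))
-464 - 196*K(Y, 22) = -464 - 392*(-1)/(36*(-1/36 + 22)) = -464 - 392*(-1)/(36*791/36) = -464 - 392*(-1)*36/(36*791) = -464 - 196*(-2/791) = -464 + 56/113 = -52376/113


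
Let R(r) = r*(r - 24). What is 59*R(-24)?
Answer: 67968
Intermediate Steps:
R(r) = r*(-24 + r)
59*R(-24) = 59*(-24*(-24 - 24)) = 59*(-24*(-48)) = 59*1152 = 67968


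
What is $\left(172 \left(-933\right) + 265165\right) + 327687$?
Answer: $432376$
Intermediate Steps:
$\left(172 \left(-933\right) + 265165\right) + 327687 = \left(-160476 + 265165\right) + 327687 = 104689 + 327687 = 432376$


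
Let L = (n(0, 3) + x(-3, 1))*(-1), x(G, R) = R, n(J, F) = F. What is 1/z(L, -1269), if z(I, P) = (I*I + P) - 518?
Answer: -1/1771 ≈ -0.00056465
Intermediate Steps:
L = -4 (L = (3 + 1)*(-1) = 4*(-1) = -4)
z(I, P) = -518 + P + I**2 (z(I, P) = (I**2 + P) - 518 = (P + I**2) - 518 = -518 + P + I**2)
1/z(L, -1269) = 1/(-518 - 1269 + (-4)**2) = 1/(-518 - 1269 + 16) = 1/(-1771) = -1/1771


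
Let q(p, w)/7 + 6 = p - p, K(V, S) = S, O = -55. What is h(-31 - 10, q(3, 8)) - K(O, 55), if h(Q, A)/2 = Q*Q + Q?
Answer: 3225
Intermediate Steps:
q(p, w) = -42 (q(p, w) = -42 + 7*(p - p) = -42 + 7*0 = -42 + 0 = -42)
h(Q, A) = 2*Q + 2*Q² (h(Q, A) = 2*(Q*Q + Q) = 2*(Q² + Q) = 2*(Q + Q²) = 2*Q + 2*Q²)
h(-31 - 10, q(3, 8)) - K(O, 55) = 2*(-31 - 10)*(1 + (-31 - 10)) - 1*55 = 2*(-41)*(1 - 41) - 55 = 2*(-41)*(-40) - 55 = 3280 - 55 = 3225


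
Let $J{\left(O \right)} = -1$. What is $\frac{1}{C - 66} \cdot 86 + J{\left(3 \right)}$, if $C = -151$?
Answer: $- \frac{303}{217} \approx -1.3963$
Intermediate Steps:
$\frac{1}{C - 66} \cdot 86 + J{\left(3 \right)} = \frac{1}{-151 - 66} \cdot 86 - 1 = \frac{1}{-217} \cdot 86 - 1 = \left(- \frac{1}{217}\right) 86 - 1 = - \frac{86}{217} - 1 = - \frac{303}{217}$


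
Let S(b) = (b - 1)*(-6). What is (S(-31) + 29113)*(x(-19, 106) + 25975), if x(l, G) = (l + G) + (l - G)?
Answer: 760083785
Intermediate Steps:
x(l, G) = 2*l (x(l, G) = (G + l) + (l - G) = 2*l)
S(b) = 6 - 6*b (S(b) = (-1 + b)*(-6) = 6 - 6*b)
(S(-31) + 29113)*(x(-19, 106) + 25975) = ((6 - 6*(-31)) + 29113)*(2*(-19) + 25975) = ((6 + 186) + 29113)*(-38 + 25975) = (192 + 29113)*25937 = 29305*25937 = 760083785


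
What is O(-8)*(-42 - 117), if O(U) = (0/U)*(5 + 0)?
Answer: 0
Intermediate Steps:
O(U) = 0 (O(U) = 0*5 = 0)
O(-8)*(-42 - 117) = 0*(-42 - 117) = 0*(-159) = 0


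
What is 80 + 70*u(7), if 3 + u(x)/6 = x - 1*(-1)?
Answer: 2180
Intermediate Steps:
u(x) = -12 + 6*x (u(x) = -18 + 6*(x - 1*(-1)) = -18 + 6*(x + 1) = -18 + 6*(1 + x) = -18 + (6 + 6*x) = -12 + 6*x)
80 + 70*u(7) = 80 + 70*(-12 + 6*7) = 80 + 70*(-12 + 42) = 80 + 70*30 = 80 + 2100 = 2180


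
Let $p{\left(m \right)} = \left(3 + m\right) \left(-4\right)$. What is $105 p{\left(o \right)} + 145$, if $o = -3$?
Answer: $145$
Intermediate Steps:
$p{\left(m \right)} = -12 - 4 m$
$105 p{\left(o \right)} + 145 = 105 \left(-12 - -12\right) + 145 = 105 \left(-12 + 12\right) + 145 = 105 \cdot 0 + 145 = 0 + 145 = 145$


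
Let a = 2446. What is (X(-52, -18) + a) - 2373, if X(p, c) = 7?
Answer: 80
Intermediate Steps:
(X(-52, -18) + a) - 2373 = (7 + 2446) - 2373 = 2453 - 2373 = 80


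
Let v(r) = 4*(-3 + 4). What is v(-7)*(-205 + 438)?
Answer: 932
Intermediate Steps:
v(r) = 4 (v(r) = 4*1 = 4)
v(-7)*(-205 + 438) = 4*(-205 + 438) = 4*233 = 932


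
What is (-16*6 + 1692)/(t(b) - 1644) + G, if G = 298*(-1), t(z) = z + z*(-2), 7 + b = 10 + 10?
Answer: -495382/1657 ≈ -298.96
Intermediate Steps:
b = 13 (b = -7 + (10 + 10) = -7 + 20 = 13)
t(z) = -z (t(z) = z - 2*z = -z)
G = -298
(-16*6 + 1692)/(t(b) - 1644) + G = (-16*6 + 1692)/(-1*13 - 1644) - 298 = (-96 + 1692)/(-13 - 1644) - 298 = 1596/(-1657) - 298 = 1596*(-1/1657) - 298 = -1596/1657 - 298 = -495382/1657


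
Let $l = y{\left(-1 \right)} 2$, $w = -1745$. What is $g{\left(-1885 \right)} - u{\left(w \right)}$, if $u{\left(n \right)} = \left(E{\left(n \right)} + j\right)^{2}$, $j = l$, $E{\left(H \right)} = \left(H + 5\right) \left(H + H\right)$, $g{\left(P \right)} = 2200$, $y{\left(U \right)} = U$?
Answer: $-36876446467404$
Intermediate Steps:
$E{\left(H \right)} = 2 H \left(5 + H\right)$ ($E{\left(H \right)} = \left(5 + H\right) 2 H = 2 H \left(5 + H\right)$)
$l = -2$ ($l = \left(-1\right) 2 = -2$)
$j = -2$
$u{\left(n \right)} = \left(-2 + 2 n \left(5 + n\right)\right)^{2}$ ($u{\left(n \right)} = \left(2 n \left(5 + n\right) - 2\right)^{2} = \left(-2 + 2 n \left(5 + n\right)\right)^{2}$)
$g{\left(-1885 \right)} - u{\left(w \right)} = 2200 - 4 \left(-1 - 1745 \left(5 - 1745\right)\right)^{2} = 2200 - 4 \left(-1 - -3036300\right)^{2} = 2200 - 4 \left(-1 + 3036300\right)^{2} = 2200 - 4 \cdot 3036299^{2} = 2200 - 4 \cdot 9219111617401 = 2200 - 36876446469604 = -36876446467404$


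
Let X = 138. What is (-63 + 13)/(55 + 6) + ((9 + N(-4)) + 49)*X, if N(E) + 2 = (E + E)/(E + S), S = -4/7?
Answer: 972179/122 ≈ 7968.7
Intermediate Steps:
S = -4/7 (S = -4*⅐ = -4/7 ≈ -0.57143)
N(E) = -2 + 2*E/(-4/7 + E) (N(E) = -2 + (E + E)/(E - 4/7) = -2 + (2*E)/(-4/7 + E) = -2 + 2*E/(-4/7 + E))
(-63 + 13)/(55 + 6) + ((9 + N(-4)) + 49)*X = (-63 + 13)/(55 + 6) + ((9 + 8/(-4 + 7*(-4))) + 49)*138 = -50/61 + ((9 + 8/(-4 - 28)) + 49)*138 = -50*1/61 + ((9 + 8/(-32)) + 49)*138 = -50/61 + ((9 + 8*(-1/32)) + 49)*138 = -50/61 + ((9 - ¼) + 49)*138 = -50/61 + (35/4 + 49)*138 = -50/61 + (231/4)*138 = -50/61 + 15939/2 = 972179/122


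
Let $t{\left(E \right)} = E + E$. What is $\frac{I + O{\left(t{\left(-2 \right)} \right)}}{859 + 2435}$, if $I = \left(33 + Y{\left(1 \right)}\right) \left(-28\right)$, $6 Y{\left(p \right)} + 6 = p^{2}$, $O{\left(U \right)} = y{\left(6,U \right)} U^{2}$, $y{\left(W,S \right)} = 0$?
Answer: $- \frac{1351}{4941} \approx -0.27343$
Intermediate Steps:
$t{\left(E \right)} = 2 E$
$O{\left(U \right)} = 0$ ($O{\left(U \right)} = 0 U^{2} = 0$)
$Y{\left(p \right)} = -1 + \frac{p^{2}}{6}$
$I = - \frac{2702}{3}$ ($I = \left(33 - \left(1 - \frac{1^{2}}{6}\right)\right) \left(-28\right) = \left(33 + \left(-1 + \frac{1}{6} \cdot 1\right)\right) \left(-28\right) = \left(33 + \left(-1 + \frac{1}{6}\right)\right) \left(-28\right) = \left(33 - \frac{5}{6}\right) \left(-28\right) = \frac{193}{6} \left(-28\right) = - \frac{2702}{3} \approx -900.67$)
$\frac{I + O{\left(t{\left(-2 \right)} \right)}}{859 + 2435} = \frac{- \frac{2702}{3} + 0}{859 + 2435} = - \frac{2702}{3 \cdot 3294} = \left(- \frac{2702}{3}\right) \frac{1}{3294} = - \frac{1351}{4941}$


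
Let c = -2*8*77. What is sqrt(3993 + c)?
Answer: sqrt(2761) ≈ 52.545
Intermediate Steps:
c = -1232 (c = -16*77 = -1232)
sqrt(3993 + c) = sqrt(3993 - 1232) = sqrt(2761)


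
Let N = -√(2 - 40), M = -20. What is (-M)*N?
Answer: -20*I*√38 ≈ -123.29*I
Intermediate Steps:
N = -I*√38 (N = -√(-38) = -I*√38 ≈ -6.1644*I)
(-M)*N = (-1*(-20))*(-I*√38) = 20*(-I*√38) = -20*I*√38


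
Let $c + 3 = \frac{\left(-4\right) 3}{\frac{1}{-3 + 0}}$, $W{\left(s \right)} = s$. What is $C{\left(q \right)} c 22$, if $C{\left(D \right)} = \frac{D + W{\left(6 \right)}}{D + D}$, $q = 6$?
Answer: $726$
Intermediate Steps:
$C{\left(D \right)} = \frac{6 + D}{2 D}$ ($C{\left(D \right)} = \frac{D + 6}{D + D} = \frac{6 + D}{2 D}$)
$c = 33$ ($c = -3 + \frac{\left(-4\right) 3}{\frac{1}{-3 + 0}} = -3 - \frac{12}{\frac{1}{-3}} = -3 - \frac{12}{- \frac{1}{3}} = -3 - -36 = -3 + 36 = 33$)
$C{\left(q \right)} c 22 = \frac{6 + 6}{2 \cdot 6} \cdot 33 \cdot 22 = \frac{1}{2} \cdot \frac{1}{6} \cdot 12 \cdot 33 \cdot 22 = 1 \cdot 33 \cdot 22 = 33 \cdot 22 = 726$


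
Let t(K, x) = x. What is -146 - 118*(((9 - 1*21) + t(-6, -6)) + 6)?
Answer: 1270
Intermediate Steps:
-146 - 118*(((9 - 1*21) + t(-6, -6)) + 6) = -146 - 118*(((9 - 1*21) - 6) + 6) = -146 - 118*(((9 - 21) - 6) + 6) = -146 - 118*((-12 - 6) + 6) = -146 - 118*(-18 + 6) = -146 - 118*(-12) = -146 + 1416 = 1270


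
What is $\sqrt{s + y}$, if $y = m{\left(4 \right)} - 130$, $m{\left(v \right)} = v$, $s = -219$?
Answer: $i \sqrt{345} \approx 18.574 i$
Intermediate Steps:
$y = -126$ ($y = 4 - 130 = -126$)
$\sqrt{s + y} = \sqrt{-219 - 126} = \sqrt{-345} = i \sqrt{345}$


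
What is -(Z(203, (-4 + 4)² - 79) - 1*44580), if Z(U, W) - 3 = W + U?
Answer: 44453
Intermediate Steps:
Z(U, W) = 3 + U + W (Z(U, W) = 3 + (W + U) = 3 + (U + W) = 3 + U + W)
-(Z(203, (-4 + 4)² - 79) - 1*44580) = -((3 + 203 + ((-4 + 4)² - 79)) - 1*44580) = -((3 + 203 + (0² - 79)) - 44580) = -((3 + 203 + (0 - 79)) - 44580) = -((3 + 203 - 79) - 44580) = -(127 - 44580) = -1*(-44453) = 44453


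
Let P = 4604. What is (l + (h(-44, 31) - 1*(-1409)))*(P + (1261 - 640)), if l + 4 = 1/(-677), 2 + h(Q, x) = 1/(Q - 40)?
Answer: 416876849675/56868 ≈ 7.3306e+6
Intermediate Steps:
h(Q, x) = -2 + 1/(-40 + Q) (h(Q, x) = -2 + 1/(Q - 40) = -2 + 1/(-40 + Q))
l = -2709/677 (l = -4 + 1/(-677) = -4 - 1/677 = -2709/677 ≈ -4.0015)
(l + (h(-44, 31) - 1*(-1409)))*(P + (1261 - 640)) = (-2709/677 + ((81 - 2*(-44))/(-40 - 44) - 1*(-1409)))*(4604 + (1261 - 640)) = (-2709/677 + ((81 + 88)/(-84) + 1409))*(4604 + 621) = (-2709/677 + (-1/84*169 + 1409))*5225 = (-2709/677 + (-169/84 + 1409))*5225 = (-2709/677 + 118187/84)*5225 = (79785043/56868)*5225 = 416876849675/56868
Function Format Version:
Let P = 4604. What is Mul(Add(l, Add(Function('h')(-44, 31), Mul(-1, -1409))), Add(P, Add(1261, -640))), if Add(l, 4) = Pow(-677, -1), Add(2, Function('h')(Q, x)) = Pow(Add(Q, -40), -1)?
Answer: Rational(416876849675, 56868) ≈ 7.3306e+6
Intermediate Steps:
Function('h')(Q, x) = Add(-2, Pow(Add(-40, Q), -1)) (Function('h')(Q, x) = Add(-2, Pow(Add(Q, -40), -1)) = Add(-2, Pow(Add(-40, Q), -1)))
l = Rational(-2709, 677) (l = Add(-4, Pow(-677, -1)) = Add(-4, Rational(-1, 677)) = Rational(-2709, 677) ≈ -4.0015)
Mul(Add(l, Add(Function('h')(-44, 31), Mul(-1, -1409))), Add(P, Add(1261, -640))) = Mul(Add(Rational(-2709, 677), Add(Mul(Pow(Add(-40, -44), -1), Add(81, Mul(-2, -44))), Mul(-1, -1409))), Add(4604, Add(1261, -640))) = Mul(Add(Rational(-2709, 677), Add(Mul(Pow(-84, -1), Add(81, 88)), 1409)), Add(4604, 621)) = Mul(Add(Rational(-2709, 677), Add(Mul(Rational(-1, 84), 169), 1409)), 5225) = Mul(Add(Rational(-2709, 677), Add(Rational(-169, 84), 1409)), 5225) = Mul(Add(Rational(-2709, 677), Rational(118187, 84)), 5225) = Mul(Rational(79785043, 56868), 5225) = Rational(416876849675, 56868)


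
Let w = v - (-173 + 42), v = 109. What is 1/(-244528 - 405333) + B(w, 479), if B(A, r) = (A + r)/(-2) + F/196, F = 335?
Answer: -45572802543/127372756 ≈ -357.79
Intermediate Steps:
w = 240 (w = 109 - (-173 + 42) = 109 - 1*(-131) = 109 + 131 = 240)
B(A, r) = 335/196 - A/2 - r/2 (B(A, r) = (A + r)/(-2) + 335/196 = (A + r)*(-½) + 335*(1/196) = (-A/2 - r/2) + 335/196 = 335/196 - A/2 - r/2)
1/(-244528 - 405333) + B(w, 479) = 1/(-244528 - 405333) + (335/196 - ½*240 - ½*479) = 1/(-649861) + (335/196 - 120 - 479/2) = -1/649861 - 70127/196 = -45572802543/127372756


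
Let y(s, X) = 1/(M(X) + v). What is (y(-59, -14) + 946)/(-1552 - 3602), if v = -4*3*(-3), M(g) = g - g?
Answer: -34057/185544 ≈ -0.18355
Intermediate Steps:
M(g) = 0
v = 36 (v = -12*(-3) = 36)
y(s, X) = 1/36 (y(s, X) = 1/(0 + 36) = 1/36)
(y(-59, -14) + 946)/(-1552 - 3602) = (1/36 + 946)/(-1552 - 3602) = (34057/36)/(-5154) = (34057/36)*(-1/5154) = -34057/185544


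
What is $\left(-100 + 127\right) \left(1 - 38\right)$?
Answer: $-999$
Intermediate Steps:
$\left(-100 + 127\right) \left(1 - 38\right) = 27 \left(1 - 38\right) = 27 \left(-37\right) = -999$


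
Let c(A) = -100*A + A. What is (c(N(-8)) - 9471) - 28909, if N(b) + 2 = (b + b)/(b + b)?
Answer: -38281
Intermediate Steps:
N(b) = -1 (N(b) = -2 + (b + b)/(b + b) = -2 + (2*b)/((2*b)) = -2 + (2*b)*(1/(2*b)) = -2 + 1 = -1)
c(A) = -99*A
(c(N(-8)) - 9471) - 28909 = (-99*(-1) - 9471) - 28909 = (99 - 9471) - 28909 = -9372 - 28909 = -38281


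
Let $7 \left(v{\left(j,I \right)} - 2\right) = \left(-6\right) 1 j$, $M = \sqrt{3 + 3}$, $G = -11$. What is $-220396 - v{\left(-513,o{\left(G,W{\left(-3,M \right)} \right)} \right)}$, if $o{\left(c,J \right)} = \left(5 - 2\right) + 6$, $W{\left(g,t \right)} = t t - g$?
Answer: $- \frac{1545864}{7} \approx -2.2084 \cdot 10^{5}$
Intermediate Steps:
$M = \sqrt{6} \approx 2.4495$
$W{\left(g,t \right)} = t^{2} - g$
$o{\left(c,J \right)} = 9$ ($o{\left(c,J \right)} = \left(5 - 2\right) + 6 = 3 + 6 = 9$)
$v{\left(j,I \right)} = 2 - \frac{6 j}{7}$ ($v{\left(j,I \right)} = 2 + \frac{\left(-6\right) 1 j}{7} = 2 + \frac{\left(-6\right) j}{7} = 2 - \frac{6 j}{7}$)
$-220396 - v{\left(-513,o{\left(G,W{\left(-3,M \right)} \right)} \right)} = -220396 - \left(2 - - \frac{3078}{7}\right) = -220396 - \left(2 + \frac{3078}{7}\right) = -220396 - \frac{3092}{7} = - \frac{1545864}{7}$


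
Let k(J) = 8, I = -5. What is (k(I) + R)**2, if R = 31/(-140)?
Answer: 1185921/19600 ≈ 60.506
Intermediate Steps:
R = -31/140 (R = 31*(-1/140) = -31/140 ≈ -0.22143)
(k(I) + R)**2 = (8 - 31/140)**2 = (1089/140)**2 = 1185921/19600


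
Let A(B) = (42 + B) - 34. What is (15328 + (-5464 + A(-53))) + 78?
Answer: 9897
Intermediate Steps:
A(B) = 8 + B
(15328 + (-5464 + A(-53))) + 78 = (15328 + (-5464 + (8 - 53))) + 78 = (15328 + (-5464 - 45)) + 78 = (15328 - 5509) + 78 = 9819 + 78 = 9897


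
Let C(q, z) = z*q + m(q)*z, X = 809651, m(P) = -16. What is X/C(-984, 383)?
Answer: -809651/383000 ≈ -2.1140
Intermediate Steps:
C(q, z) = -16*z + q*z (C(q, z) = z*q - 16*z = q*z - 16*z = -16*z + q*z)
X/C(-984, 383) = 809651/((383*(-16 - 984))) = 809651/((383*(-1000))) = 809651/(-383000) = 809651*(-1/383000) = -809651/383000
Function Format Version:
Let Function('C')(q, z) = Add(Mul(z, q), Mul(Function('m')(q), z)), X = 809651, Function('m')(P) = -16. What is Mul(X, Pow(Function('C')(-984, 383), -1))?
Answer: Rational(-809651, 383000) ≈ -2.1140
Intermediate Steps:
Function('C')(q, z) = Add(Mul(-16, z), Mul(q, z)) (Function('C')(q, z) = Add(Mul(z, q), Mul(-16, z)) = Add(Mul(q, z), Mul(-16, z)) = Add(Mul(-16, z), Mul(q, z)))
Mul(X, Pow(Function('C')(-984, 383), -1)) = Mul(809651, Pow(Mul(383, Add(-16, -984)), -1)) = Mul(809651, Pow(Mul(383, -1000), -1)) = Mul(809651, Pow(-383000, -1)) = Mul(809651, Rational(-1, 383000)) = Rational(-809651, 383000)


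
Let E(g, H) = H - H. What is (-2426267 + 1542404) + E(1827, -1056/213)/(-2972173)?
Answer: -883863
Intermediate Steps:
E(g, H) = 0
(-2426267 + 1542404) + E(1827, -1056/213)/(-2972173) = (-2426267 + 1542404) + 0/(-2972173) = -883863 + 0*(-1/2972173) = -883863 + 0 = -883863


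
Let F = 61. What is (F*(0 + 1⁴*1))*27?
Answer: 1647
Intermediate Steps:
(F*(0 + 1⁴*1))*27 = (61*(0 + 1⁴*1))*27 = (61*(0 + 1*1))*27 = (61*(0 + 1))*27 = (61*1)*27 = 61*27 = 1647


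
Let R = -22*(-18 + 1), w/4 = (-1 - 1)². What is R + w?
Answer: 390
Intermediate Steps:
w = 16 (w = 4*(-1 - 1)² = 4*(-2)² = 4*4 = 16)
R = 374 (R = -22*(-17) = 374)
R + w = 374 + 16 = 390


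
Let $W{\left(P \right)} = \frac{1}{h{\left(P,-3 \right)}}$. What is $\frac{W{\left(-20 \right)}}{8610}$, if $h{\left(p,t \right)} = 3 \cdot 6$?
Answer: $\frac{1}{154980} \approx 6.4524 \cdot 10^{-6}$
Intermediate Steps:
$h{\left(p,t \right)} = 18$
$W{\left(P \right)} = \frac{1}{18}$
$\frac{W{\left(-20 \right)}}{8610} = \frac{1}{18 \cdot 8610} = \frac{1}{18} \cdot \frac{1}{8610} = \frac{1}{154980}$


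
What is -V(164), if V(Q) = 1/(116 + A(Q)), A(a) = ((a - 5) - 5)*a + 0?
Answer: -1/25372 ≈ -3.9414e-5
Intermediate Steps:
A(a) = a*(-10 + a) (A(a) = ((-5 + a) - 5)*a + 0 = (-10 + a)*a + 0 = a*(-10 + a) + 0 = a*(-10 + a))
V(Q) = 1/(116 + Q*(-10 + Q))
-V(164) = -1/(116 + 164*(-10 + 164)) = -1/(116 + 164*154) = -1/(116 + 25256) = -1/25372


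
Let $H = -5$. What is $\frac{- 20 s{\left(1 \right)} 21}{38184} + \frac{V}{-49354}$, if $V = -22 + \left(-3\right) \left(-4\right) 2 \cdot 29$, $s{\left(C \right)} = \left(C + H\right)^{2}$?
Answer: $- \frac{7445727}{39261107} \approx -0.18965$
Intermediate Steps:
$s{\left(C \right)} = \left(-5 + C\right)^{2}$ ($s{\left(C \right)} = \left(C - 5\right)^{2} = \left(-5 + C\right)^{2}$)
$V = 674$ ($V = -22 + 12 \cdot 2 \cdot 29 = -22 + 24 \cdot 29 = -22 + 696 = 674$)
$\frac{- 20 s{\left(1 \right)} 21}{38184} + \frac{V}{-49354} = \frac{- 20 \left(-5 + 1\right)^{2} \cdot 21}{38184} + \frac{674}{-49354} = - 20 \left(-4\right)^{2} \cdot 21 \cdot \frac{1}{38184} + 674 \left(- \frac{1}{49354}\right) = \left(-20\right) 16 \cdot 21 \cdot \frac{1}{38184} - \frac{337}{24677} = \left(-320\right) 21 \cdot \frac{1}{38184} - \frac{337}{24677} = \left(-6720\right) \frac{1}{38184} - \frac{337}{24677} = - \frac{280}{1591} - \frac{337}{24677} = - \frac{7445727}{39261107}$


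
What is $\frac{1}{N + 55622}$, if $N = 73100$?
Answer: $\frac{1}{128722} \approx 7.7687 \cdot 10^{-6}$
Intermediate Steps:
$\frac{1}{N + 55622} = \frac{1}{73100 + 55622} = \frac{1}{128722}$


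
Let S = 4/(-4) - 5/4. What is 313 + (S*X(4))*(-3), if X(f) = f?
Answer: 340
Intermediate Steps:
S = -9/4 (S = 4*(-¼) - 5*¼ = -1 - 5/4 = -9/4 ≈ -2.2500)
313 + (S*X(4))*(-3) = 313 - 9/4*4*(-3) = 313 - 9*(-3) = 313 + 27 = 340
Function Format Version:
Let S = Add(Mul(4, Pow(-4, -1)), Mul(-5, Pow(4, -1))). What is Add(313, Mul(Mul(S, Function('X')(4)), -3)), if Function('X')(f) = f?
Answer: 340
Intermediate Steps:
S = Rational(-9, 4) (S = Add(Mul(4, Rational(-1, 4)), Mul(-5, Rational(1, 4))) = Add(-1, Rational(-5, 4)) = Rational(-9, 4) ≈ -2.2500)
Add(313, Mul(Mul(S, Function('X')(4)), -3)) = Add(313, Mul(Mul(Rational(-9, 4), 4), -3)) = Add(313, Mul(-9, -3)) = Add(313, 27) = 340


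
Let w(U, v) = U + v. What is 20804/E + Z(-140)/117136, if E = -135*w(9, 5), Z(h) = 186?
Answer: -87019493/7906680 ≈ -11.006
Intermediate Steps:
E = -1890 (E = -135*(9 + 5) = -135*14 = -1890)
20804/E + Z(-140)/117136 = 20804/(-1890) + 186/117136 = 20804*(-1/1890) + 186*(1/117136) = -1486/135 + 93/58568 = -87019493/7906680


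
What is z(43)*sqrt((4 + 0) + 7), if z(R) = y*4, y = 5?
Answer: 20*sqrt(11) ≈ 66.333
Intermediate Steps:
z(R) = 20 (z(R) = 5*4 = 20)
z(43)*sqrt((4 + 0) + 7) = 20*sqrt((4 + 0) + 7) = 20*sqrt(4 + 7) = 20*sqrt(11)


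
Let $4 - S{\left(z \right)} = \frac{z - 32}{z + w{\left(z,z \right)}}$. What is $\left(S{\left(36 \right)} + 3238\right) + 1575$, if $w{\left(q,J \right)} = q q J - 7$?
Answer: $\frac{224881641}{46685} \approx 4817.0$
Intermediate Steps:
$w{\left(q,J \right)} = -7 + J q^{2}$ ($w{\left(q,J \right)} = q^{2} J - 7 = J q^{2} - 7 = -7 + J q^{2}$)
$S{\left(z \right)} = 4 - \frac{-32 + z}{-7 + z + z^{3}}$ ($S{\left(z \right)} = 4 - \frac{z - 32}{z + \left(-7 + z z^{2}\right)} = 4 - \frac{-32 + z}{z + \left(-7 + z^{3}\right)} = 4 - \frac{-32 + z}{-7 + z + z^{3}}$)
$\left(S{\left(36 \right)} + 3238\right) + 1575 = \left(\frac{4 + 3 \cdot 36 + 4 \cdot 36^{3}}{-7 + 36 + 36^{3}} + 3238\right) + 1575 = \left(\frac{4 + 108 + 4 \cdot 46656}{-7 + 36 + 46656} + 3238\right) + 1575 = \left(\frac{4 + 108 + 186624}{46685} + 3238\right) + 1575 = \left(\frac{1}{46685} \cdot 186736 + 3238\right) + 1575 = \left(\frac{186736}{46685} + 3238\right) + 1575 = \frac{151352766}{46685} + 1575 = \frac{224881641}{46685}$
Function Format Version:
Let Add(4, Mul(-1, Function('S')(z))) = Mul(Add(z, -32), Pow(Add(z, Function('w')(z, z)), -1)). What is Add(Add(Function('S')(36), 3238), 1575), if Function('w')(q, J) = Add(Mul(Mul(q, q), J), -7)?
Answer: Rational(224881641, 46685) ≈ 4817.0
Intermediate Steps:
Function('w')(q, J) = Add(-7, Mul(J, Pow(q, 2))) (Function('w')(q, J) = Add(Mul(Pow(q, 2), J), -7) = Add(Mul(J, Pow(q, 2)), -7) = Add(-7, Mul(J, Pow(q, 2))))
Function('S')(z) = Add(4, Mul(-1, Pow(Add(-7, z, Pow(z, 3)), -1), Add(-32, z))) (Function('S')(z) = Add(4, Mul(-1, Mul(Add(z, -32), Pow(Add(z, Add(-7, Mul(z, Pow(z, 2)))), -1)))) = Add(4, Mul(-1, Mul(Add(-32, z), Pow(Add(z, Add(-7, Pow(z, 3))), -1)))) = Add(4, Mul(-1, Mul(Add(-32, z), Pow(Add(-7, z, Pow(z, 3)), -1)))) = Add(4, Mul(-1, Mul(Pow(Add(-7, z, Pow(z, 3)), -1), Add(-32, z)))) = Add(4, Mul(-1, Pow(Add(-7, z, Pow(z, 3)), -1), Add(-32, z))))
Add(Add(Function('S')(36), 3238), 1575) = Add(Add(Mul(Pow(Add(-7, 36, Pow(36, 3)), -1), Add(4, Mul(3, 36), Mul(4, Pow(36, 3)))), 3238), 1575) = Add(Add(Mul(Pow(Add(-7, 36, 46656), -1), Add(4, 108, Mul(4, 46656))), 3238), 1575) = Add(Add(Mul(Pow(46685, -1), Add(4, 108, 186624)), 3238), 1575) = Add(Add(Mul(Rational(1, 46685), 186736), 3238), 1575) = Add(Add(Rational(186736, 46685), 3238), 1575) = Add(Rational(151352766, 46685), 1575) = Rational(224881641, 46685)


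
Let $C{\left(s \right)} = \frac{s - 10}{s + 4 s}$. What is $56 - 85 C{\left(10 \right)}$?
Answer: $56$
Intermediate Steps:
$C{\left(s \right)} = \frac{-10 + s}{5 s}$
$56 - 85 C{\left(10 \right)} = 56 - 85 \frac{-10 + 10}{5 \cdot 10} = 56 - 85 \cdot \frac{1}{5} \cdot \frac{1}{10} \cdot 0 = 56 - 0 = 56 + 0 = 56$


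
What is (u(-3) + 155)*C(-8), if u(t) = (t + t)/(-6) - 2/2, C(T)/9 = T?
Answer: -11160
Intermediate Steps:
C(T) = 9*T
u(t) = -1 - t/3 (u(t) = (2*t)*(-⅙) - 2*½ = -t/3 - 1 = -1 - t/3)
(u(-3) + 155)*C(-8) = ((-1 - ⅓*(-3)) + 155)*(9*(-8)) = ((-1 + 1) + 155)*(-72) = (0 + 155)*(-72) = 155*(-72) = -11160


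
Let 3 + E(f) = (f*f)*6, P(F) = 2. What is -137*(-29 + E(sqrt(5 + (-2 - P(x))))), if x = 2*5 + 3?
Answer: 3562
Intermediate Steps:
x = 13 (x = 10 + 3 = 13)
E(f) = -3 + 6*f**2 (E(f) = -3 + (f*f)*6 = -3 + f**2*6 = -3 + 6*f**2)
-137*(-29 + E(sqrt(5 + (-2 - P(x))))) = -137*(-29 + (-3 + 6*(sqrt(5 + (-2 - 1*2)))**2)) = -137*(-29 + (-3 + 6*(sqrt(5 + (-2 - 2)))**2)) = -137*(-29 + (-3 + 6*(sqrt(5 - 4))**2)) = -137*(-29 + (-3 + 6*(sqrt(1))**2)) = -137*(-29 + (-3 + 6*1**2)) = -137*(-29 + (-3 + 6*1)) = -137*(-29 + (-3 + 6)) = -137*(-29 + 3) = -137*(-26) = 3562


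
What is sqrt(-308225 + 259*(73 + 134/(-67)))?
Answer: 6*I*sqrt(8051) ≈ 538.36*I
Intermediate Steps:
sqrt(-308225 + 259*(73 + 134/(-67))) = sqrt(-308225 + 259*(73 + 134*(-1/67))) = sqrt(-308225 + 259*(73 - 2)) = sqrt(-308225 + 259*71) = sqrt(-308225 + 18389) = sqrt(-289836) = 6*I*sqrt(8051)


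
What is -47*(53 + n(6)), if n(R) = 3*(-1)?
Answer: -2350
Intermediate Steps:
n(R) = -3
-47*(53 + n(6)) = -47*(53 - 3) = -47*50 = -2350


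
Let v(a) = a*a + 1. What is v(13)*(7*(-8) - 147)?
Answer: -34510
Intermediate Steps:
v(a) = 1 + a² (v(a) = a² + 1 = 1 + a²)
v(13)*(7*(-8) - 147) = (1 + 13²)*(7*(-8) - 147) = (1 + 169)*(-56 - 147) = 170*(-203) = -34510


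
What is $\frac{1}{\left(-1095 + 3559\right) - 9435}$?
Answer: $- \frac{1}{6971} \approx -0.00014345$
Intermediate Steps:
$\frac{1}{\left(-1095 + 3559\right) - 9435} = \frac{1}{2464 - 9435} = \frac{1}{-6971} = - \frac{1}{6971}$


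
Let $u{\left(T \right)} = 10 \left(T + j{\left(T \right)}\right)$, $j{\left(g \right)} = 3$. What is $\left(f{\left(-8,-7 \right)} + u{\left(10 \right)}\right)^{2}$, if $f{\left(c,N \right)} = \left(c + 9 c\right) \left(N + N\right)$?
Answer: $1562500$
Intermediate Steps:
$f{\left(c,N \right)} = 20 N c$ ($f{\left(c,N \right)} = 10 c 2 N = 20 N c$)
$u{\left(T \right)} = 30 + 10 T$ ($u{\left(T \right)} = 10 \left(T + 3\right) = 10 \left(3 + T\right) = 30 + 10 T$)
$\left(f{\left(-8,-7 \right)} + u{\left(10 \right)}\right)^{2} = \left(20 \left(-7\right) \left(-8\right) + \left(30 + 10 \cdot 10\right)\right)^{2} = \left(1120 + \left(30 + 100\right)\right)^{2} = \left(1120 + 130\right)^{2} = 1250^{2} = 1562500$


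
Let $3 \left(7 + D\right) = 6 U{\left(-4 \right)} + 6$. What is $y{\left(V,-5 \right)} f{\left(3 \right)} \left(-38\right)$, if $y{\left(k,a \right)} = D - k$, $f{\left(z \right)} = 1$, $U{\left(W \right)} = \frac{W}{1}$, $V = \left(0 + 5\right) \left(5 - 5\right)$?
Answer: $494$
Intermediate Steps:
$V = 0$ ($V = 5 \cdot 0 = 0$)
$U{\left(W \right)} = W$ ($U{\left(W \right)} = W 1 = W$)
$D = -13$ ($D = -7 + \frac{6 \left(-4\right) + 6}{3} = -7 + \frac{-24 + 6}{3} = -7 + \frac{1}{3} \left(-18\right) = -7 - 6 = -13$)
$y{\left(k,a \right)} = -13 - k$
$y{\left(V,-5 \right)} f{\left(3 \right)} \left(-38\right) = \left(-13 - 0\right) 1 \left(-38\right) = \left(-13 + 0\right) 1 \left(-38\right) = \left(-13\right) 1 \left(-38\right) = \left(-13\right) \left(-38\right) = 494$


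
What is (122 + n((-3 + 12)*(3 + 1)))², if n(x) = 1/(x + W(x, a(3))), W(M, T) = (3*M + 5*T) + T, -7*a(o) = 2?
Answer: 14766867361/992016 ≈ 14886.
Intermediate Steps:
a(o) = -2/7 (a(o) = -⅐*2 = -2/7)
W(M, T) = 3*M + 6*T
n(x) = 1/(-12/7 + 4*x) (n(x) = 1/(x + (3*x + 6*(-2/7))) = 1/(x + (3*x - 12/7)) = 1/(x + (-12/7 + 3*x)) = 1/(-12/7 + 4*x))
(122 + n((-3 + 12)*(3 + 1)))² = (122 + 7/(4*(-3 + 7*((-3 + 12)*(3 + 1)))))² = (122 + 7/(4*(-3 + 7*(9*4))))² = (122 + 7/(4*(-3 + 7*36)))² = (122 + 7/(4*(-3 + 252)))² = (122 + (7/4)/249)² = (122 + (7/4)*(1/249))² = (122 + 7/996)² = (121519/996)² = 14766867361/992016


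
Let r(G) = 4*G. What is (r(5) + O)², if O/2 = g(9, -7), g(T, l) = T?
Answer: 1444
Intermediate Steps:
O = 18 (O = 2*9 = 18)
(r(5) + O)² = (4*5 + 18)² = (20 + 18)² = 38² = 1444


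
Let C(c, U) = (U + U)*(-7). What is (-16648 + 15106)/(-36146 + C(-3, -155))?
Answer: 771/16988 ≈ 0.045385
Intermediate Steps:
C(c, U) = -14*U (C(c, U) = (2*U)*(-7) = -14*U)
(-16648 + 15106)/(-36146 + C(-3, -155)) = (-16648 + 15106)/(-36146 - 14*(-155)) = -1542/(-36146 + 2170) = -1542/(-33976) = -1542*(-1/33976) = 771/16988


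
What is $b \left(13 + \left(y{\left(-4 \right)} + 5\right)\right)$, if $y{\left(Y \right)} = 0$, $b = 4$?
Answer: $72$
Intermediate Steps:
$b \left(13 + \left(y{\left(-4 \right)} + 5\right)\right) = 4 \left(13 + \left(0 + 5\right)\right) = 4 \left(13 + 5\right) = 4 \cdot 18 = 72$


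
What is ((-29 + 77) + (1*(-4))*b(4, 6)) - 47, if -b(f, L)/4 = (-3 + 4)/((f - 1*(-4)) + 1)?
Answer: 25/9 ≈ 2.7778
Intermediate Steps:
b(f, L) = -4/(5 + f) (b(f, L) = -4*(-3 + 4)/((f - 1*(-4)) + 1) = -4/((f + 4) + 1) = -4/((4 + f) + 1) = -4/(5 + f))
((-29 + 77) + (1*(-4))*b(4, 6)) - 47 = ((-29 + 77) + (1*(-4))*(-4/(5 + 4))) - 47 = (48 - (-16)/9) - 47 = (48 - 4*(-4/9)) - 47 = (48 + 16/9) - 47 = 448/9 - 47 = 25/9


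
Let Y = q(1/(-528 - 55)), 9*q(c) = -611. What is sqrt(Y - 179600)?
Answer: I*sqrt(1617011)/3 ≈ 423.87*I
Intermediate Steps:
q(c) = -611/9 (q(c) = (1/9)*(-611) = -611/9)
Y = -611/9 ≈ -67.889
sqrt(Y - 179600) = sqrt(-611/9 - 179600) = sqrt(-1617011/9) = I*sqrt(1617011)/3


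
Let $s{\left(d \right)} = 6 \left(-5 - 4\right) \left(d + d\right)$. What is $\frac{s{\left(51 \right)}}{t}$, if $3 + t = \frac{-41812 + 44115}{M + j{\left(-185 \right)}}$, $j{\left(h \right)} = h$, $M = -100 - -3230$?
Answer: $\frac{4055265}{1633} \approx 2483.3$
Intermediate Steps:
$M = 3130$ ($M = -100 + 3230 = 3130$)
$s{\left(d \right)} = - 108 d$ ($s{\left(d \right)} = 6 \left(-9\right) 2 d = - 54 \cdot 2 d = - 108 d$)
$t = - \frac{6532}{2945}$ ($t = -3 + \frac{-41812 + 44115}{3130 - 185} = -3 + \frac{2303}{2945} = - \frac{6532}{2945} \approx -2.218$)
$\frac{s{\left(51 \right)}}{t} = \frac{\left(-108\right) 51}{- \frac{6532}{2945}} = \left(-5508\right) \left(- \frac{2945}{6532}\right) = \frac{4055265}{1633}$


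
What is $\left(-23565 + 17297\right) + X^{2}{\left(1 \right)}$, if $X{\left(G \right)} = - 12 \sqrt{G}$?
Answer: $-6124$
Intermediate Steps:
$\left(-23565 + 17297\right) + X^{2}{\left(1 \right)} = \left(-23565 + 17297\right) + \left(- 12 \sqrt{1}\right)^{2} = -6268 + \left(\left(-12\right) 1\right)^{2} = -6268 + \left(-12\right)^{2} = -6268 + 144 = -6124$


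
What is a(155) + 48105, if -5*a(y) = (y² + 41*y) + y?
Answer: 41998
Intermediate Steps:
a(y) = -42*y/5 - y²/5 (a(y) = -((y² + 41*y) + y)/5 = -(y² + 42*y)/5 = -42*y/5 - y²/5)
a(155) + 48105 = -⅕*155*(42 + 155) + 48105 = -⅕*155*197 + 48105 = -6107 + 48105 = 41998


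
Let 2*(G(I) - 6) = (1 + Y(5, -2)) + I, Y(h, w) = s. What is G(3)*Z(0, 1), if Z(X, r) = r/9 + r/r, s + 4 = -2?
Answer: 50/9 ≈ 5.5556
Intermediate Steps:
s = -6 (s = -4 - 2 = -6)
Z(X, r) = 1 + r/9 (Z(X, r) = r*(⅑) + 1 = r/9 + 1 = 1 + r/9)
Y(h, w) = -6
G(I) = 7/2 + I/2 (G(I) = 6 + ((1 - 6) + I)/2 = 6 + (-5 + I)/2 = 6 + (-5/2 + I/2) = 7/2 + I/2)
G(3)*Z(0, 1) = (7/2 + (½)*3)*(1 + (⅑)*1) = (7/2 + 3/2)*(1 + ⅑) = 5*(10/9) = 50/9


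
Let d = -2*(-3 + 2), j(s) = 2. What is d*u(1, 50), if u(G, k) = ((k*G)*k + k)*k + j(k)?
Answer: 255004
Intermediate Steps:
d = 2 (d = -2*(-1) = 2)
u(G, k) = 2 + k*(k + G*k**2) (u(G, k) = ((k*G)*k + k)*k + 2 = ((G*k)*k + k)*k + 2 = (G*k**2 + k)*k + 2 = (k + G*k**2)*k + 2 = k*(k + G*k**2) + 2 = 2 + k*(k + G*k**2))
d*u(1, 50) = 2*(2 + 50**2 + 1*50**3) = 2*(2 + 2500 + 1*125000) = 2*(2 + 2500 + 125000) = 2*127502 = 255004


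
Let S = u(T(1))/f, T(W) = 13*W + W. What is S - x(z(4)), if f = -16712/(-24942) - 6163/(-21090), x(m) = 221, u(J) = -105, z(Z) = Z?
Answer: -1326168121/4017251 ≈ -330.12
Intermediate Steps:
T(W) = 14*W
f = 28120757/29223710 (f = -16712*(-1/24942) - 6163*(-1/21090) = 8356/12471 + 6163/21090 = 28120757/29223710 ≈ 0.96226)
S = -438355650/4017251 (S = -105/28120757/29223710 = -105*29223710/28120757 = -438355650/4017251 ≈ -109.12)
S - x(z(4)) = -438355650/4017251 - 1*221 = -438355650/4017251 - 221 = -1326168121/4017251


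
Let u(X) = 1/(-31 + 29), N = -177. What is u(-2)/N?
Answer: 1/354 ≈ 0.0028249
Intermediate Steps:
u(X) = -½ (u(X) = 1/(-2) = -½)
u(-2)/N = -½/(-177) = -½*(-1/177) = 1/354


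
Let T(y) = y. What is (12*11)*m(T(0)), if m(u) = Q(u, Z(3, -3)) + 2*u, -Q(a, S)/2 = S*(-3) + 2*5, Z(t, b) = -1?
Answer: -3432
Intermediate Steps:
Q(a, S) = -20 + 6*S (Q(a, S) = -2*(S*(-3) + 2*5) = -2*(-3*S + 10) = -2*(10 - 3*S) = -20 + 6*S)
m(u) = -26 + 2*u (m(u) = (-20 + 6*(-1)) + 2*u = (-20 - 6) + 2*u = -26 + 2*u)
(12*11)*m(T(0)) = (12*11)*(-26 + 2*0) = 132*(-26 + 0) = 132*(-26) = -3432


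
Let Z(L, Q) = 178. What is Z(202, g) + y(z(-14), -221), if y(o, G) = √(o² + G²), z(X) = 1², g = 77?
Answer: 178 + √48842 ≈ 399.00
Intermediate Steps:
z(X) = 1
y(o, G) = √(G² + o²)
Z(202, g) + y(z(-14), -221) = 178 + √((-221)² + 1²) = 178 + √(48841 + 1) = 178 + √48842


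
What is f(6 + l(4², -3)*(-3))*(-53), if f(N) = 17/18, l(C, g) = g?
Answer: -901/18 ≈ -50.056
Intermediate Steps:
f(N) = 17/18 (f(N) = 17*(1/18) = 17/18)
f(6 + l(4², -3)*(-3))*(-53) = (17/18)*(-53) = -901/18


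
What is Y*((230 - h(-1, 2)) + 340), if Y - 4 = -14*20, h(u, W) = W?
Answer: -156768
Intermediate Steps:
Y = -276 (Y = 4 - 14*20 = 4 - 280 = -276)
Y*((230 - h(-1, 2)) + 340) = -276*((230 - 1*2) + 340) = -276*((230 - 2) + 340) = -276*(228 + 340) = -276*568 = -156768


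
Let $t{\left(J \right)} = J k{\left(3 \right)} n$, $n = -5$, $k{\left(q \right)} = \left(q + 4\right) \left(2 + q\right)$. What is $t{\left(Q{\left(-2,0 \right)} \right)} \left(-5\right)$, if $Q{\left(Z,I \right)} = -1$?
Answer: $-875$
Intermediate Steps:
$k{\left(q \right)} = \left(2 + q\right) \left(4 + q\right)$ ($k{\left(q \right)} = \left(4 + q\right) \left(2 + q\right) = \left(2 + q\right) \left(4 + q\right)$)
$t{\left(J \right)} = - 175 J$ ($t{\left(J \right)} = J \left(8 + 3^{2} + 6 \cdot 3\right) \left(-5\right) = J \left(8 + 9 + 18\right) \left(-5\right) = J 35 \left(-5\right) = 35 J \left(-5\right) = - 175 J$)
$t{\left(Q{\left(-2,0 \right)} \right)} \left(-5\right) = \left(-175\right) \left(-1\right) \left(-5\right) = 175 \left(-5\right) = -875$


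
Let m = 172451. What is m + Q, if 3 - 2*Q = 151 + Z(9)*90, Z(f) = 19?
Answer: 171522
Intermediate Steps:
Q = -929 (Q = 3/2 - (151 + 19*90)/2 = 3/2 - (151 + 1710)/2 = 3/2 - ½*1861 = 3/2 - 1861/2 = -929)
m + Q = 172451 - 929 = 171522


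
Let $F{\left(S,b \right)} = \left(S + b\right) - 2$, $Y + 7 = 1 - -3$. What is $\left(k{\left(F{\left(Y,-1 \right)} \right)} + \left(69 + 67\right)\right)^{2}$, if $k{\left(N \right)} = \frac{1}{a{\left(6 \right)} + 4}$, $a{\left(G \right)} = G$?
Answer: $\frac{1852321}{100} \approx 18523.0$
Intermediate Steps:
$Y = -3$ ($Y = -7 + \left(1 - -3\right) = -7 + \left(1 + 3\right) = -7 + 4 = -3$)
$F{\left(S,b \right)} = -2 + S + b$
$k{\left(N \right)} = \frac{1}{10}$ ($k{\left(N \right)} = \frac{1}{6 + 4} = \frac{1}{10}$)
$\left(k{\left(F{\left(Y,-1 \right)} \right)} + \left(69 + 67\right)\right)^{2} = \left(\frac{1}{10} + \left(69 + 67\right)\right)^{2} = \left(\frac{1}{10} + 136\right)^{2} = \left(\frac{1361}{10}\right)^{2} = \frac{1852321}{100}$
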